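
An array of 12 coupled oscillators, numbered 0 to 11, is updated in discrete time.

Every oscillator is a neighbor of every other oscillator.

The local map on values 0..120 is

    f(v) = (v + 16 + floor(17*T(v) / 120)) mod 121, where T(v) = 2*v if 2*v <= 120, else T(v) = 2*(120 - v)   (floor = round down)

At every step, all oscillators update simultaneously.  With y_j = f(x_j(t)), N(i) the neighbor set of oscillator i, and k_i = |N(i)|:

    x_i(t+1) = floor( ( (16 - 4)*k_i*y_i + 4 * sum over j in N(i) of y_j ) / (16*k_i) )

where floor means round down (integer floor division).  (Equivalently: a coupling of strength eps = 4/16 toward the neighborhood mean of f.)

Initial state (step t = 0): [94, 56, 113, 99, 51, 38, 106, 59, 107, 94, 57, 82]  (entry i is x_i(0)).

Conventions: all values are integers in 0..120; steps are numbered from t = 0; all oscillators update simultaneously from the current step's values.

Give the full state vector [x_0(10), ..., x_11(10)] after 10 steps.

Simulating step by step:
t=0: [94, 56, 113, 99, 51, 38, 106, 59, 107, 94, 57, 82]
t=1: [105, 83, 26, 107, 79, 66, 23, 86, 23, 105, 85, 98]
t=2: [21, 97, 53, 21, 95, 88, 51, 99, 51, 21, 98, 105]
t=3: [52, 108, 83, 52, 107, 104, 80, 109, 80, 52, 109, 24]
t=4: [74, 18, 93, 74, 18, 16, 92, 19, 92, 74, 19, 48]
t=5: [95, 49, 105, 95, 49, 47, 104, 50, 104, 95, 50, 77]
t=6: [105, 76, 22, 105, 76, 74, 21, 77, 21, 105, 77, 95]
t=7: [20, 93, 49, 20, 93, 92, 48, 94, 48, 20, 94, 103]
t=8: [51, 105, 78, 51, 105, 104, 77, 106, 77, 51, 106, 22]
t=9: [73, 17, 90, 73, 17, 16, 90, 17, 90, 73, 17, 46]
t=10: [94, 47, 103, 94, 47, 46, 103, 47, 103, 94, 47, 75]

Answer: [94, 47, 103, 94, 47, 46, 103, 47, 103, 94, 47, 75]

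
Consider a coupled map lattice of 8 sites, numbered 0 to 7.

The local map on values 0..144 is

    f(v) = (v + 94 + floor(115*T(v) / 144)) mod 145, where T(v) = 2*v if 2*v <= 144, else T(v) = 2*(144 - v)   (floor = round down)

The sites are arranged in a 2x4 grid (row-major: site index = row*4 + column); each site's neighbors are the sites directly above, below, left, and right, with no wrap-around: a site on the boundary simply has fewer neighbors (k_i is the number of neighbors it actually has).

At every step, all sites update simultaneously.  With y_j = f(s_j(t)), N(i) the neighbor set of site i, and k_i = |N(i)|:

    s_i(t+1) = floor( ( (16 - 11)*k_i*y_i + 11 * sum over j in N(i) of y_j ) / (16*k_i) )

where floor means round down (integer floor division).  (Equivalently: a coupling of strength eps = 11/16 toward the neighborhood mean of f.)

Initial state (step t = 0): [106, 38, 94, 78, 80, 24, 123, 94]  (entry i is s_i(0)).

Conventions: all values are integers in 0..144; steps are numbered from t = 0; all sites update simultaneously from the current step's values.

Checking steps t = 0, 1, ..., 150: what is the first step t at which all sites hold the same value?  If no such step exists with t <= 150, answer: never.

Simulating step by step:
t=0: [106, 38, 94, 78, 80, 24, 123, 94]  (not all equal)
t=1: [97, 71, 103, 125, 84, 68, 91, 119]  (not all equal)
t=2: [127, 124, 119, 109, 124, 127, 118, 111]  (not all equal)
t=3: [103, 104, 107, 110, 103, 104, 107, 110]  (not all equal)
t=4: [116, 116, 114, 113, 116, 116, 114, 113]  (not all equal)
t=5: [109, 109, 110, 110, 109, 109, 110, 110]  (not all equal)
t=6: [113, 113, 113, 113, 113, 113, 113, 113]  (all equal)

Answer: 6
Key observation: Synchronization is absorbing here: once all sites are equal they stay equal, and step 6 is the first all-equal step.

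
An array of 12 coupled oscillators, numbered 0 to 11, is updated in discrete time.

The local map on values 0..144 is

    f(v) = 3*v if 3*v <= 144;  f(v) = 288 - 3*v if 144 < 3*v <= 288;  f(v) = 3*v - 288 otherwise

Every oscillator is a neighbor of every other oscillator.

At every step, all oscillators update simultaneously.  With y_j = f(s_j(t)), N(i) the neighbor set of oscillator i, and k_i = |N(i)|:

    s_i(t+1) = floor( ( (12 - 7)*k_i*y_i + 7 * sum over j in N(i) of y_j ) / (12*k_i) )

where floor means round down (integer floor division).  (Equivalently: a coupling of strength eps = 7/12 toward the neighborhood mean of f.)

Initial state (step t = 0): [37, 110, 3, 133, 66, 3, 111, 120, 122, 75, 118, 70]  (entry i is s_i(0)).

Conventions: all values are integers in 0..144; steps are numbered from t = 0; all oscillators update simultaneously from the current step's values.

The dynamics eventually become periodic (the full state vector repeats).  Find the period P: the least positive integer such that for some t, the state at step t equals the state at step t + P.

Simulating step by step:
t=0: [37, 110, 3, 133, 66, 3, 111, 120, 122, 75, 118, 70]
t=1: [81, 56, 44, 81, 73, 44, 57, 67, 69, 63, 65, 69]
t=2: [74, 102, 106, 74, 83, 106, 100, 90, 87, 94, 92, 87]
t=3: [42, 25, 29, 42, 32, 29, 22, 25, 28, 20, 22, 28]
t=4: [100, 82, 86, 100, 89, 86, 78, 82, 85, 76, 78, 85]
t=5: [26, 37, 33, 26, 30, 33, 42, 37, 34, 44, 42, 34]
t=6: [94, 106, 102, 94, 99, 102, 112, 106, 103, 114, 112, 103]
t=7: [18, 27, 22, 18, 19, 22, 33, 27, 24, 36, 33, 24]
t=8: [67, 77, 72, 67, 68, 72, 84, 77, 74, 87, 84, 74]
t=9: [71, 60, 65, 71, 70, 65, 52, 60, 63, 49, 52, 63]
t=10: [92, 104, 99, 92, 93, 99, 113, 104, 101, 116, 113, 101]
t=11: [19, 24, 18, 19, 18, 18, 33, 24, 20, 37, 33, 20]
t=12: [65, 71, 64, 65, 64, 64, 81, 71, 66, 85, 81, 66]
t=13: [82, 76, 84, 82, 84, 84, 65, 76, 81, 61, 65, 81]
t=14: [52, 58, 49, 52, 49, 49, 70, 58, 53, 74, 70, 53]
t=15: [121, 115, 125, 121, 125, 125, 102, 115, 120, 97, 102, 120]
t=16: [64, 58, 69, 64, 69, 69, 44, 58, 63, 38, 44, 63]
t=17: [100, 107, 95, 100, 95, 95, 113, 107, 101, 107, 113, 101]
t=18: [18, 26, 15, 18, 15, 15, 32, 26, 19, 26, 32, 19]
t=19: [61, 69, 57, 61, 57, 57, 76, 69, 62, 69, 76, 62]
t=20: [98, 89, 102, 98, 102, 102, 81, 89, 96, 89, 81, 96]
t=21: [13, 19, 18, 13, 18, 18, 27, 19, 11, 19, 27, 11]
t=22: [48, 54, 53, 48, 53, 53, 63, 54, 45, 54, 63, 45]
t=23: [133, 126, 127, 133, 127, 127, 116, 126, 129, 126, 116, 129]
t=24: [98, 90, 91, 98, 91, 91, 79, 90, 93, 90, 79, 93]
t=25: [14, 18, 17, 14, 17, 17, 30, 18, 15, 18, 30, 15]
t=26: [50, 55, 54, 50, 54, 54, 68, 55, 51, 55, 68, 51]
t=27: [127, 122, 123, 127, 123, 123, 108, 122, 126, 122, 108, 126]
t=28: [82, 76, 77, 82, 77, 77, 61, 76, 81, 76, 61, 81]
t=29: [54, 60, 59, 54, 59, 59, 77, 60, 55, 60, 77, 55]
t=30: [113, 106, 107, 113, 107, 107, 88, 106, 112, 106, 88, 112]
t=31: [41, 33, 35, 41, 35, 35, 31, 33, 40, 33, 31, 40]
t=32: [112, 104, 106, 112, 106, 106, 101, 104, 111, 104, 101, 111]
t=33: [37, 28, 30, 37, 30, 30, 25, 28, 36, 28, 25, 36]
t=34: [99, 89, 91, 99, 91, 91, 86, 89, 98, 89, 86, 98]
t=35: [13, 18, 15, 13, 15, 15, 21, 18, 12, 18, 21, 12]
t=36: [44, 50, 46, 44, 46, 46, 53, 50, 43, 50, 53, 43]
t=37: [133, 135, 135, 133, 135, 135, 132, 135, 132, 135, 132, 132]
t=38: [112, 114, 114, 112, 114, 114, 111, 114, 111, 114, 111, 111]
t=39: [49, 51, 51, 49, 51, 51, 48, 51, 48, 51, 48, 48]
t=40: [139, 137, 137, 139, 137, 137, 140, 137, 140, 137, 140, 140]
t=41: [127, 125, 125, 127, 125, 125, 128, 125, 128, 125, 128, 128]
t=42: [91, 89, 89, 91, 89, 89, 92, 89, 92, 89, 92, 92]
t=43: [16, 18, 18, 16, 18, 18, 15, 18, 15, 18, 15, 15]
t=44: [49, 51, 51, 49, 51, 51, 48, 51, 48, 51, 48, 48]

Answer: 5
Key observation: The state at step 39, [49, 51, 51, 49, 51, 51, 48, 51, 48, 51, 48, 48], reappears at step 44 — and no state repeats earlier — so the cycle the system enters has period 5.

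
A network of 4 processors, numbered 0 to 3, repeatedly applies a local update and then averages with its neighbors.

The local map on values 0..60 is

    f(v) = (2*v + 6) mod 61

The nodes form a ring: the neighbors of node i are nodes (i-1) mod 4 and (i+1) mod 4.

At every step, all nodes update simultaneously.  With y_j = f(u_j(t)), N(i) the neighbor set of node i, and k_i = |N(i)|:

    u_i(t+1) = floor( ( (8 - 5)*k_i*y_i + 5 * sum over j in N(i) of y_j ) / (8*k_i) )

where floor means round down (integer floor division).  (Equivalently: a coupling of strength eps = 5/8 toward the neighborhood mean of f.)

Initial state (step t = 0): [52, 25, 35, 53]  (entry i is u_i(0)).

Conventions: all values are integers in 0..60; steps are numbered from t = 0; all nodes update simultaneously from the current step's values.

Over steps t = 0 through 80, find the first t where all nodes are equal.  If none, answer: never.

Answer: 18
Key observation: Synchronization is absorbing here: once all nodes are equal they stay equal, and step 18 is the first all-equal step.

Derivation:
t=0: [52, 25, 35, 53]  (not all equal)
t=1: [51, 41, 39, 39]  (not all equal)
t=2: [33, 32, 24, 30]  (not all equal)
t=3: [8, 23, 24, 22]  (not all equal)
t=4: [40, 43, 52, 42]  (not all equal)
t=5: [28, 34, 37, 34]  (not all equal)
t=6: [8, 11, 15, 11]  (not all equal)
t=7: [25, 28, 31, 28]  (not all equal)
t=8: [21, 20, 3, 20]  (not all equal)
t=9: [46, 36, 33, 36]  (not all equal)
t=10: [24, 21, 14, 21]  (not all equal)
t=11: [50, 45, 42, 45]  (not all equal)
t=12: [38, 36, 32, 36]  (not all equal)
t=13: [18, 15, 14, 15]  (not all equal)
t=14: [38, 37, 35, 37]  (not all equal)
t=15: [19, 18, 17, 18]  (not all equal)
t=16: [42, 42, 41, 42]  (not all equal)
t=17: [29, 28, 28, 28]  (not all equal)
t=18: [1, 1, 1, 1]  (all equal)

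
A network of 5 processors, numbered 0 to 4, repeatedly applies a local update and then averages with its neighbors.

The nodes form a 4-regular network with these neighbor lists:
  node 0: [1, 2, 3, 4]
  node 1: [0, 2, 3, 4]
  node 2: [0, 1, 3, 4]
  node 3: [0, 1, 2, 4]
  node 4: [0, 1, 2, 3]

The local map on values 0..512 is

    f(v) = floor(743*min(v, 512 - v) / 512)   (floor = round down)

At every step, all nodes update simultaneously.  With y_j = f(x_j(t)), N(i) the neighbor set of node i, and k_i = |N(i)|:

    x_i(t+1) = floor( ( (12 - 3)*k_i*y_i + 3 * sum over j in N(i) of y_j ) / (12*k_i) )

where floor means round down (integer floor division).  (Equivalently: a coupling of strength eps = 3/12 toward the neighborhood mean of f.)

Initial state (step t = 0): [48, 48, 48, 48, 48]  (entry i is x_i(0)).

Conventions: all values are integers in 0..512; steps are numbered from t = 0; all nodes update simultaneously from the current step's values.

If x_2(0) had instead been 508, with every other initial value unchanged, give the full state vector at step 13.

Simulating step by step:
t=0: [48, 48, 508, 48, 48]
t=1: [65, 65, 21, 65, 65]
t=2: [90, 90, 46, 90, 90]
t=3: [126, 126, 82, 126, 126]
t=4: [178, 178, 134, 178, 178]
t=5: [254, 254, 210, 254, 254]
t=6: [364, 364, 320, 364, 364]
t=7: [218, 218, 262, 218, 218]
t=8: [318, 318, 350, 318, 318]
t=9: [278, 278, 246, 278, 278]
t=10: [340, 340, 351, 340, 340]
t=11: [248, 248, 237, 248, 248]
t=12: [358, 358, 347, 358, 358]
t=13: [224, 224, 235, 224, 224]

Answer: [224, 224, 235, 224, 224]
Key observation: This trace re-runs the system from the modified initial state.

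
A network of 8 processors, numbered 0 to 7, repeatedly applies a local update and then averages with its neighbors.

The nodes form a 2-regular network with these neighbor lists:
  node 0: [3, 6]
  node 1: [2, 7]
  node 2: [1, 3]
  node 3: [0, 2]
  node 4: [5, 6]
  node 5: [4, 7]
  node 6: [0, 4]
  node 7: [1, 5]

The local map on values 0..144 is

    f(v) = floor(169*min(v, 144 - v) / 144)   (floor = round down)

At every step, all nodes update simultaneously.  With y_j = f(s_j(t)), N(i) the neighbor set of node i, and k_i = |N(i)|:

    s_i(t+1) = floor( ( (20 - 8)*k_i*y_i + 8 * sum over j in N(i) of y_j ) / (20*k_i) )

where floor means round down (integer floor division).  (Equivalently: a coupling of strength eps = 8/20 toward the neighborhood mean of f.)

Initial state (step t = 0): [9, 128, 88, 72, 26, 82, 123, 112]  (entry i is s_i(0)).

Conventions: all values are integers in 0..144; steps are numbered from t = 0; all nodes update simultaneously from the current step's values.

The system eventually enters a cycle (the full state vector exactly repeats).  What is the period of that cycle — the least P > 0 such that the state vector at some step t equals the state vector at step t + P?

Simulating step by step:
t=0: [9, 128, 88, 72, 26, 82, 123, 112]
t=1: [27, 31, 59, 65, 37, 56, 22, 40]
t=2: [38, 44, 63, 65, 43, 56, 29, 47]
t=3: [48, 56, 69, 69, 49, 60, 39, 56]
t=4: [58, 68, 77, 75, 57, 66, 49, 66]
t=5: [68, 78, 78, 77, 66, 74, 61, 77]
t=6: [77, 77, 77, 78, 76, 80, 73, 78]
t=7: [78, 77, 77, 77, 79, 76, 81, 76]
t=8: [76, 78, 78, 77, 76, 78, 74, 78]
t=9: [79, 77, 77, 78, 79, 77, 80, 77]
t=10: [76, 78, 77, 77, 76, 77, 75, 78]
t=11: [79, 77, 77, 78, 79, 78, 79, 77]
t=12: [76, 78, 77, 77, 76, 77, 76, 77]
t=13: [78, 77, 77, 78, 78, 78, 79, 77]
t=14: [76, 78, 77, 77, 76, 77, 76, 77]

Answer: 2
Key observation: The state at step 12, [76, 78, 77, 77, 76, 77, 76, 77], reappears at step 14 — and no state repeats earlier — so the cycle the system enters has period 2.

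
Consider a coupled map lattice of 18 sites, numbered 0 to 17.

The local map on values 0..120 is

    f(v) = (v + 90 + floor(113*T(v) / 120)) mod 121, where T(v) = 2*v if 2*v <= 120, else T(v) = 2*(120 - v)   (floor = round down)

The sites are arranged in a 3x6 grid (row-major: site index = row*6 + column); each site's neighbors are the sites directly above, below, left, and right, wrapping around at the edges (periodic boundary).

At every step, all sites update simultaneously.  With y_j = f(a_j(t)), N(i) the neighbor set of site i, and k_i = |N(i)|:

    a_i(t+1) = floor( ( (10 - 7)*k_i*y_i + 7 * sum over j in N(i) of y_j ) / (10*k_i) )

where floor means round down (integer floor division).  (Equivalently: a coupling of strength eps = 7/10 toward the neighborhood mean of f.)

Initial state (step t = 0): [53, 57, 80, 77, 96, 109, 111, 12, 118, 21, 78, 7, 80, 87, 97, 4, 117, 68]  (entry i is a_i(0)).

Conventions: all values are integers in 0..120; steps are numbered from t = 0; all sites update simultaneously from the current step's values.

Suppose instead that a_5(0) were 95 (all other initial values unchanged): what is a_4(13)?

Simulating step by step:
t=0: [53, 57, 80, 77, 96, 95, 111, 12, 118, 21, 78, 7, 80, 87, 97, 4, 117, 68]
t=1: [38, 25, 38, 44, 70, 74, 49, 56, 52, 43, 61, 72, 40, 57, 87, 71, 67, 59]
t=2: [65, 43, 88, 62, 27, 23, 64, 51, 87, 70, 28, 30, 63, 47, 73, 59, 14, 25]
t=3: [33, 89, 76, 39, 33, 38, 40, 92, 79, 39, 36, 41, 36, 72, 65, 13, 29, 32]
t=4: [80, 68, 39, 51, 68, 71, 84, 71, 39, 52, 71, 77, 59, 58, 9, 42, 51, 68]
t=5: [29, 23, 81, 87, 48, 9, 42, 43, 81, 87, 47, 28, 31, 31, 81, 108, 57, 30]
t=6: [67, 46, 28, 92, 93, 80, 70, 59, 38, 91, 81, 78, 62, 50, 28, 73, 67, 57]
t=7: [27, 64, 74, 83, 56, 25, 13, 58, 63, 69, 43, 6, 32, 66, 58, 53, 27, 10]
t=8: [35, 19, 11, 5, 34, 61, 41, 14, 14, 23, 58, 77, 50, 23, 11, 12, 52, 80]
t=9: [63, 26, 23, 49, 65, 31, 60, 29, 10, 33, 43, 23, 67, 35, 8, 45, 50, 45]
t=10: [29, 43, 77, 70, 70, 46, 27, 59, 81, 92, 67, 57, 40, 59, 89, 99, 87, 67]
t=11: [72, 43, 40, 45, 46, 46, 42, 33, 44, 57, 48, 34, 47, 59, 57, 94, 61, 59]
t=12: [70, 58, 77, 83, 87, 64, 69, 70, 58, 75, 67, 75, 55, 53, 57, 58, 64, 56]
t=13: [12, 9, 8, 25, 43, 30, 10, 11, 10, 9, 30, 11, 7, 7, 9, 10, 32, 10]

Answer: a_4(13) = 43
Key observation: This trace re-runs the system from the modified initial state.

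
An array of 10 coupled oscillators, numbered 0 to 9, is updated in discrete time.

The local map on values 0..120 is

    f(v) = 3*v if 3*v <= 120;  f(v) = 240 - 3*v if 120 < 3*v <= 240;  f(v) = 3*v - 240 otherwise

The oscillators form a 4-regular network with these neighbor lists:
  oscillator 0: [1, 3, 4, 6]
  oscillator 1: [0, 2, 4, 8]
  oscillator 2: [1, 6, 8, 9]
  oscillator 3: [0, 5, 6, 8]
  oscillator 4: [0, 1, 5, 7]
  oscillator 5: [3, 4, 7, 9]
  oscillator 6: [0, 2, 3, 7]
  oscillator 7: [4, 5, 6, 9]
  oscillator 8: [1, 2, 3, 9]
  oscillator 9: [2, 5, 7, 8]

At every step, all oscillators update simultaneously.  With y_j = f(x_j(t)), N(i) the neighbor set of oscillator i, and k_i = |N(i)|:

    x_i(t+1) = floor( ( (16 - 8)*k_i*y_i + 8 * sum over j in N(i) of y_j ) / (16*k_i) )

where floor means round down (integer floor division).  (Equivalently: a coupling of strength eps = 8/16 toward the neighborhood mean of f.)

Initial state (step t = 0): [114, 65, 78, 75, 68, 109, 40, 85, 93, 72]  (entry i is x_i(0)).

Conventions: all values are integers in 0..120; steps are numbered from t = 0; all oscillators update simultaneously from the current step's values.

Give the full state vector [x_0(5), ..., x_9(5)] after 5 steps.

Answer: [79, 22, 22, 66, 28, 28, 82, 39, 25, 26]

Derivation:
t=0: [114, 65, 78, 75, 68, 109, 40, 85, 93, 72]
t=1: [78, 45, 31, 51, 49, 54, 77, 40, 30, 30]
t=2: [39, 87, 83, 66, 85, 87, 42, 93, 91, 92]
t=3: [82, 32, 30, 56, 32, 27, 82, 42, 30, 30]
t=4: [36, 83, 80, 58, 85, 87, 38, 91, 88, 91]
t=5: [79, 22, 22, 66, 28, 28, 82, 39, 25, 26]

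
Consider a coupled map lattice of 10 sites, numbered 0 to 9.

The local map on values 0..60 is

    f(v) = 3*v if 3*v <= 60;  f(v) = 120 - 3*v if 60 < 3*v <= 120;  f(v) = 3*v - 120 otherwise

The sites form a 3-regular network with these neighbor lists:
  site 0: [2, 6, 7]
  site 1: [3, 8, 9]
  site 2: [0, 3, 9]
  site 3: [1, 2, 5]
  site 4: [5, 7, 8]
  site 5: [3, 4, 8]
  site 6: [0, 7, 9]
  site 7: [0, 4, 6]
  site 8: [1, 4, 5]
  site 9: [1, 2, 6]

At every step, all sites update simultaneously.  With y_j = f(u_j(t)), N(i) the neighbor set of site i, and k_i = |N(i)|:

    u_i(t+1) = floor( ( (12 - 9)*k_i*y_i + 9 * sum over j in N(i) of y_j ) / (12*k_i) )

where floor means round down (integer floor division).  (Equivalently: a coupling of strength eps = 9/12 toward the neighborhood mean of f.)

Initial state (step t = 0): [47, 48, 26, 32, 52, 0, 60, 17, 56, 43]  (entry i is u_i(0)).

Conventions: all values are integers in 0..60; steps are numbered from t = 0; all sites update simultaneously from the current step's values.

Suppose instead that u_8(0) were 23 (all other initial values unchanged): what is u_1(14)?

Answer: u_1(14) = 32
Key observation: This trace re-runs the system from the modified initial state.

Derivation:
t=0: [47, 48, 26, 32, 52, 0, 60, 17, 23, 43]
t=1: [43, 27, 24, 22, 34, 27, 35, 42, 27, 33]
t=2: [19, 38, 33, 45, 25, 37, 12, 12, 33, 30]
t=3: [37, 18, 30, 12, 27, 22, 39, 43, 20, 23]
t=4: [12, 50, 31, 43, 40, 47, 18, 15, 51, 34]
t=5: [40, 22, 22, 21, 24, 15, 38, 33, 21, 32]
t=6: [20, 48, 33, 52, 42, 51, 12, 18, 51, 34]
t=7: [42, 27, 33, 28, 31, 27, 42, 39, 24, 24]
t=8: [9, 42, 27, 33, 29, 37, 15, 10, 38, 28]
t=9: [35, 17, 30, 18, 19, 17, 34, 33, 13, 31]
t=10: [21, 42, 31, 46, 42, 50, 20, 27, 49, 31]
t=11: [45, 19, 32, 20, 25, 20, 45, 40, 17, 30]
t=12: [13, 49, 32, 50, 39, 54, 15, 18, 53, 31]
t=13: [40, 30, 30, 30, 34, 28, 41, 35, 27, 30]
t=14: [12, 32, 22, 31, 27, 30, 12, 9, 30, 23]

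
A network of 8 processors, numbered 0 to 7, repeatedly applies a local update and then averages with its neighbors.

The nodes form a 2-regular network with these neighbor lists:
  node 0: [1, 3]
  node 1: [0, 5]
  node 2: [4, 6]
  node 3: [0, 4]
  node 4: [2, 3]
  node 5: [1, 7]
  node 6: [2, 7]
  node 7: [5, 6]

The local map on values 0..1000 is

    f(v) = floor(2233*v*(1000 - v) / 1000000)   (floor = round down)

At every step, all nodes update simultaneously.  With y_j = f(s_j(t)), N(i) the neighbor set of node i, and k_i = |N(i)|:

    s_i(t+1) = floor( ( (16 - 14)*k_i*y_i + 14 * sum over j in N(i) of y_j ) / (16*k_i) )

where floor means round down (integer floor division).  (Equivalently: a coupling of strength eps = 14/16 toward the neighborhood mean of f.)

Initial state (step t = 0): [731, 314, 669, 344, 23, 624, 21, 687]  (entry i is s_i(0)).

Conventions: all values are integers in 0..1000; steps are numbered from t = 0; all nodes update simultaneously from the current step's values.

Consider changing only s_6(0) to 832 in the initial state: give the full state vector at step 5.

Simulating step by step:
t=0: [731, 314, 669, 344, 23, 624, 832, 687]
t=1: [484, 480, 220, 276, 442, 485, 465, 425]
t=2: [508, 557, 531, 540, 431, 551, 475, 554]
t=3: [552, 554, 552, 552, 554, 550, 553, 553]
t=4: [551, 551, 551, 551, 551, 551, 551, 551]
t=5: [552, 552, 552, 552, 552, 552, 552, 552]

Answer: [552, 552, 552, 552, 552, 552, 552, 552]
Key observation: This trace re-runs the system from the modified initial state.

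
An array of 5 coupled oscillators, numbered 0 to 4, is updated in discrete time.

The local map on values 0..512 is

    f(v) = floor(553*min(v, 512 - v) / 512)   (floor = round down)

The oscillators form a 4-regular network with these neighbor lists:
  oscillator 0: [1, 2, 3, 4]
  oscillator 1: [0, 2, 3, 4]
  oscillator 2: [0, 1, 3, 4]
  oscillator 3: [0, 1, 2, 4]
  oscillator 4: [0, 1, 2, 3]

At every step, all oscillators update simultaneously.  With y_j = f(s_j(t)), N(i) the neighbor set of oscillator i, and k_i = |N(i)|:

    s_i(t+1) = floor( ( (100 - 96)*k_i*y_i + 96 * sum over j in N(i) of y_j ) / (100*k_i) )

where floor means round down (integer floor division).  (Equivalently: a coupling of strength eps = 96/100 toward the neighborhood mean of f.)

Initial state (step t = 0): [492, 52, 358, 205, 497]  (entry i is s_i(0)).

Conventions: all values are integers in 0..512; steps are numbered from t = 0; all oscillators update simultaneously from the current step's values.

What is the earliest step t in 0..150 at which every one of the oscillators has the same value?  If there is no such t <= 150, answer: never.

Simulating step by step:
t=0: [492, 52, 358, 205, 497]  (not all equal)
t=1: [111, 104, 82, 71, 112]  (not all equal)
t=2: [99, 101, 106, 108, 99]  (not all equal)
t=3: [111, 110, 109, 109, 111]  (not all equal)
t=4: [117, 118, 118, 118, 117]  (not all equal)
t=5: [126, 126, 126, 126, 126]  (all equal)

Answer: 5
Key observation: Synchronization is absorbing here: once all oscillators are equal they stay equal, and step 5 is the first all-equal step.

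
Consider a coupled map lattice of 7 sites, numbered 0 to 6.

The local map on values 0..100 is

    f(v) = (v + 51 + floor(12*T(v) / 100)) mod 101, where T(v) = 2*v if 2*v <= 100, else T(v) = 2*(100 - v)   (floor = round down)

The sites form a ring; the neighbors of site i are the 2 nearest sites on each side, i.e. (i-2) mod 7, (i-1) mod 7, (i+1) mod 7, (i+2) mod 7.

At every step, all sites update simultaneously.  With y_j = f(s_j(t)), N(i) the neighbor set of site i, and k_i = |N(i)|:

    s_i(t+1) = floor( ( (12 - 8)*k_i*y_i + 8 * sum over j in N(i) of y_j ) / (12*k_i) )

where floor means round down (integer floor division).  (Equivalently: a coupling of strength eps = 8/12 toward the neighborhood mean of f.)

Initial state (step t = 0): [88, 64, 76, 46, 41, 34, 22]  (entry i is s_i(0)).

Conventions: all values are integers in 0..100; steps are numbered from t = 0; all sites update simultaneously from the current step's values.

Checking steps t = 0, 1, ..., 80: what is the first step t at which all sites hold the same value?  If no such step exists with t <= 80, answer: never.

Answer: 11
Key observation: Synchronization is absorbing here: once all sites are equal they stay equal, and step 11 is the first all-equal step.

Derivation:
t=0: [88, 64, 76, 46, 41, 34, 22]  (not all equal)
t=1: [50, 33, 21, 26, 34, 51, 51]  (not all equal)
t=2: [36, 61, 72, 73, 61, 37, 38]  (not all equal)
t=3: [72, 48, 36, 37, 48, 72, 71]  (not all equal)
t=4: [35, 44, 55, 55, 44, 36, 21]  (not all equal)
t=5: [63, 34, 24, 24, 35, 63, 58]  (not all equal)
t=6: [42, 64, 74, 74, 64, 42, 44]  (not all equal)
t=7: [10, 18, 22, 22, 18, 10, 9]  (not all equal)
t=8: [67, 71, 73, 73, 71, 67, 66]  (not all equal)
t=9: [25, 26, 27, 27, 26, 25, 25]  (not all equal)
t=10: [82, 83, 83, 83, 83, 82, 82]  (not all equal)
t=11: [36, 36, 36, 36, 36, 36, 36]  (all equal)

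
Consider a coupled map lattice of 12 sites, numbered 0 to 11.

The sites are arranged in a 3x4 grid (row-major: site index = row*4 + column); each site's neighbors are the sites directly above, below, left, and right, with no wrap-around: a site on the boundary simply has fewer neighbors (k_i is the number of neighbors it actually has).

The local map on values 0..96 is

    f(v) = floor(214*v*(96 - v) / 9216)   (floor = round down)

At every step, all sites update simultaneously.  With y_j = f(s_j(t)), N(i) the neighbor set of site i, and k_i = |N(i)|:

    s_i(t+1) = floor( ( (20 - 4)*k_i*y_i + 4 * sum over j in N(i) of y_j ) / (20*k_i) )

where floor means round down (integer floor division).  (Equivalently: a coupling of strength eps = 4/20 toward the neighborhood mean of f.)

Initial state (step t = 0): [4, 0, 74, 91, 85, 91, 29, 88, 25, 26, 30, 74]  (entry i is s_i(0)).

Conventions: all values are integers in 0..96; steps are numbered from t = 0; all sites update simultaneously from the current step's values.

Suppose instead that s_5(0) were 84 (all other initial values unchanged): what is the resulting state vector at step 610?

Answer: [52, 52, 52, 53, 52, 52, 52, 53, 53, 52, 52, 52]
Key observation: The state at step 5, [53, 53, 52, 52, 52, 53, 52, 52, 52, 52, 53, 52], reappears at step 7: the system is in a cycle of period 2 from step 5 on.  Therefore the state at step 610 equals the state at step 5 + ((610 - 5) mod 2) = 6, which is [52, 52, 52, 53, 52, 52, 52, 53, 53, 52, 52, 52].

Derivation:
t=0: [4, 0, 74, 91, 85, 84, 29, 88, 25, 26, 30, 74]
t=1: [8, 4, 33, 13, 21, 23, 42, 18, 39, 40, 44, 35]
t=2: [17, 13, 44, 28, 35, 37, 50, 34, 49, 51, 52, 47]
t=3: [32, 28, 50, 45, 48, 49, 52, 48, 52, 52, 53, 52]
t=4: [47, 45, 52, 53, 52, 52, 52, 53, 53, 52, 52, 52]
t=5: [53, 53, 52, 52, 52, 53, 52, 52, 52, 52, 53, 52]
t=6: [52, 52, 52, 53, 52, 52, 52, 53, 53, 52, 52, 52]
t=7: [53, 53, 52, 52, 52, 53, 52, 52, 52, 52, 53, 52]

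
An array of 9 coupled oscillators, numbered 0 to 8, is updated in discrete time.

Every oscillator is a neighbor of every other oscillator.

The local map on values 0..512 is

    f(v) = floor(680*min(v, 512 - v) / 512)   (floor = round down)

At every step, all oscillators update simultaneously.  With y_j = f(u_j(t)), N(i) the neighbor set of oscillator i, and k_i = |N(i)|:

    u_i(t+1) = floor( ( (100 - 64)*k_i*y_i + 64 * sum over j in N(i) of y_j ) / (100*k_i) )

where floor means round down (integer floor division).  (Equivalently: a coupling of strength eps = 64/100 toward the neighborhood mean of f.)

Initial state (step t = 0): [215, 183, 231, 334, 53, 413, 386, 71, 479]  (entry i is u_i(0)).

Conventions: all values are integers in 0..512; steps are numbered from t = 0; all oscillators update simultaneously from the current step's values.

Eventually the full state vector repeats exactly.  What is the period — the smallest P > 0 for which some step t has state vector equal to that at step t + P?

Answer: 8
Key observation: The state at step 17, [322, 322, 322, 322, 322, 322, 322, 322, 322], reappears at step 25 — and no state repeats earlier — so the cycle the system enters has period 8.

Derivation:
t=0: [215, 183, 231, 334, 53, 413, 386, 71, 479]
t=1: [205, 194, 211, 192, 145, 162, 172, 152, 138]
t=2: [242, 238, 245, 238, 220, 226, 230, 222, 217]
t=3: [310, 309, 311, 309, 302, 304, 305, 302, 301]
t=4: [271, 271, 271, 271, 274, 273, 273, 274, 275]
t=5: [318, 318, 318, 318, 317, 317, 317, 317, 316]
t=6: [257, 257, 257, 257, 257, 257, 257, 257, 258]
t=7: [337, 337, 337, 337, 337, 337, 337, 337, 337]
t=8: [232, 232, 232, 232, 232, 232, 232, 232, 232]
t=9: [308, 308, 308, 308, 308, 308, 308, 308, 308]
t=10: [270, 270, 270, 270, 270, 270, 270, 270, 270]
t=11: [321, 321, 321, 321, 321, 321, 321, 321, 321]
t=12: [253, 253, 253, 253, 253, 253, 253, 253, 253]
t=13: [336, 336, 336, 336, 336, 336, 336, 336, 336]
t=14: [233, 233, 233, 233, 233, 233, 233, 233, 233]
t=15: [309, 309, 309, 309, 309, 309, 309, 309, 309]
t=16: [269, 269, 269, 269, 269, 269, 269, 269, 269]
t=17: [322, 322, 322, 322, 322, 322, 322, 322, 322]
t=18: [252, 252, 252, 252, 252, 252, 252, 252, 252]
t=19: [334, 334, 334, 334, 334, 334, 334, 334, 334]
t=20: [236, 236, 236, 236, 236, 236, 236, 236, 236]
t=21: [313, 313, 313, 313, 313, 313, 313, 313, 313]
t=22: [264, 264, 264, 264, 264, 264, 264, 264, 264]
t=23: [329, 329, 329, 329, 329, 329, 329, 329, 329]
t=24: [243, 243, 243, 243, 243, 243, 243, 243, 243]
t=25: [322, 322, 322, 322, 322, 322, 322, 322, 322]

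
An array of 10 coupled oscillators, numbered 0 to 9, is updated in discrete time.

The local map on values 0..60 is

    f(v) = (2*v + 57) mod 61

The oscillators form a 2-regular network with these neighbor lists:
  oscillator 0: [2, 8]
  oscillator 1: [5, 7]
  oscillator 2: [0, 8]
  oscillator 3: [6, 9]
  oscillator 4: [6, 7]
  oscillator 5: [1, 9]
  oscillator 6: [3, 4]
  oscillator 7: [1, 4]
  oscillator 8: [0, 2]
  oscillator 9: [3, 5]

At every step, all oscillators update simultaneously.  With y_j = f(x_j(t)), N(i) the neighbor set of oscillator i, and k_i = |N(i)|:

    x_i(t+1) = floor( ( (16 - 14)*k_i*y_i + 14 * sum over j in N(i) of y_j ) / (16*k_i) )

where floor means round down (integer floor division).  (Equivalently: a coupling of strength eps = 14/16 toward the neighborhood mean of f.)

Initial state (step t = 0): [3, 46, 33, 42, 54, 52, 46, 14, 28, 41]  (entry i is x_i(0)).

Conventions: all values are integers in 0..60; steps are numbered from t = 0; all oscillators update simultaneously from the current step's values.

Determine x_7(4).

Answer: x_7(4) = 29

Derivation:
t=0: [3, 46, 33, 42, 54, 52, 46, 14, 28, 41]
t=1: [23, 30, 23, 21, 27, 24, 30, 33, 7, 27]
t=2: [28, 26, 28, 51, 31, 51, 45, 46, 38, 42]
t=3: [34, 34, 34, 23, 30, 33, 44, 49, 46, 34]
t=4: [13, 15, 13, 16, 31, 2, 45, 29, 6, 19]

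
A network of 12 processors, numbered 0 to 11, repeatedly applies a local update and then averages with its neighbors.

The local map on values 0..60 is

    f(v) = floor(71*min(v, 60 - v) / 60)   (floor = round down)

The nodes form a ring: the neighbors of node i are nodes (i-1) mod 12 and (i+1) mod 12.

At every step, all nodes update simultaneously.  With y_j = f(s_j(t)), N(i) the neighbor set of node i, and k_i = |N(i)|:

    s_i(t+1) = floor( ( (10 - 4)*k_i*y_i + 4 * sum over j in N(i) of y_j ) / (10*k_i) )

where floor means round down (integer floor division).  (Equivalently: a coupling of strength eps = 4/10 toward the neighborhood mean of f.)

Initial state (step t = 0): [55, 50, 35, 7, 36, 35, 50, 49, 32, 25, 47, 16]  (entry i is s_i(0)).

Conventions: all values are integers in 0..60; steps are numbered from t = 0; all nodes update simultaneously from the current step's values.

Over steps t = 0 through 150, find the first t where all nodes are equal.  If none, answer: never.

Simulating step by step:
t=0: [55, 50, 35, 7, 36, 35, 50, 49, 32, 25, 47, 16]  (not all equal)
t=1: [8, 13, 21, 16, 24, 25, 15, 16, 28, 27, 18, 14]  (not all equal)
t=2: [11, 15, 21, 21, 26, 26, 19, 20, 29, 29, 22, 15]  (not all equal)
t=3: [14, 17, 22, 25, 28, 28, 23, 25, 31, 32, 25, 18]  (not all equal)
t=4: [17, 20, 25, 29, 32, 31, 28, 29, 32, 32, 28, 21]  (not all equal)
t=5: [21, 23, 28, 32, 33, 33, 33, 33, 33, 33, 31, 25]  (not all equal)
t=6: [25, 27, 31, 32, 31, 31, 31, 31, 31, 31, 32, 29]  (not all equal)
t=7: [30, 31, 33, 33, 33, 34, 34, 34, 34, 33, 33, 32]  (not all equal)
t=8: [34, 33, 31, 31, 30, 30, 30, 30, 30, 30, 31, 33]  (not all equal)
t=9: [30, 31, 33, 34, 34, 35, 35, 35, 35, 34, 33, 31]  (not all equal)
t=10: [34, 33, 31, 30, 29, 29, 29, 29, 29, 30, 31, 33]  (not all equal)
t=11: [30, 31, 33, 34, 34, 34, 34, 34, 34, 34, 33, 31]  (not all equal)
t=12: [34, 33, 31, 30, 30, 30, 30, 30, 30, 30, 31, 33]  (not all equal)
t=13: [30, 31, 33, 34, 35, 35, 35, 35, 35, 34, 33, 31]  (not all equal)
t=14: [34, 33, 31, 30, 29, 29, 29, 29, 29, 30, 31, 33]  (not all equal)

Answer: never
Key observation: The state at step 10 reappears at step 14 — the system is in a cycle of period 4 from step 10 on.  No step 0..14 is synchronized, and the cycle repeats forever, so no step up to 150 (or ever) has all nodes equal.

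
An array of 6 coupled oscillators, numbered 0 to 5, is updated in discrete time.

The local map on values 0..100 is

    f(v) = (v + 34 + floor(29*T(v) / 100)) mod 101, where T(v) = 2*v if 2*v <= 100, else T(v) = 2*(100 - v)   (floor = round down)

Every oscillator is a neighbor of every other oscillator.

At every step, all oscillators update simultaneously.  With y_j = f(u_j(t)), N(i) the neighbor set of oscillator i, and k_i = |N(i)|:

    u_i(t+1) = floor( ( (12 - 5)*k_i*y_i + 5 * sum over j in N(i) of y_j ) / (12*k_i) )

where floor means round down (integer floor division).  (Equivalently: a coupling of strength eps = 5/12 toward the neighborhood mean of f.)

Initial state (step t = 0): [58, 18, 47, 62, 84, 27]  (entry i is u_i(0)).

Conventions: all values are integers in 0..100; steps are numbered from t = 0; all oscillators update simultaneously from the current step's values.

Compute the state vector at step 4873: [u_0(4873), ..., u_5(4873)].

Simulating step by step:
t=0: [58, 18, 47, 62, 84, 27]
t=1: [24, 47, 20, 25, 29, 54]
t=2: [61, 29, 58, 62, 65, 32]
t=3: [27, 58, 26, 27, 28, 61]
t=4: [66, 35, 65, 66, 67, 36]
t=5: [30, 65, 30, 30, 30, 66]
t=6: [70, 39, 70, 70, 70, 39]
t=7: [32, 70, 32, 32, 32, 70]
t=8: [73, 41, 73, 73, 73, 41]
t=9: [33, 72, 33, 33, 33, 72]
t=10: [75, 42, 75, 75, 75, 42]
t=11: [35, 74, 35, 35, 35, 74]
t=12: [77, 44, 77, 77, 77, 44]
t=13: [19, 9, 19, 19, 19, 9]
t=14: [61, 53, 61, 61, 61, 53]
t=15: [15, 14, 15, 15, 15, 14]
t=16: [56, 56, 56, 56, 56, 56]
t=17: [14, 14, 14, 14, 14, 14]
t=18: [56, 56, 56, 56, 56, 56]

Answer: [14, 14, 14, 14, 14, 14]
Key observation: The state at step 16, [56, 56, 56, 56, 56, 56], reappears at step 18: the system is in a cycle of period 2 from step 16 on.  Therefore the state at step 4873 equals the state at step 16 + ((4873 - 16) mod 2) = 17, which is [14, 14, 14, 14, 14, 14].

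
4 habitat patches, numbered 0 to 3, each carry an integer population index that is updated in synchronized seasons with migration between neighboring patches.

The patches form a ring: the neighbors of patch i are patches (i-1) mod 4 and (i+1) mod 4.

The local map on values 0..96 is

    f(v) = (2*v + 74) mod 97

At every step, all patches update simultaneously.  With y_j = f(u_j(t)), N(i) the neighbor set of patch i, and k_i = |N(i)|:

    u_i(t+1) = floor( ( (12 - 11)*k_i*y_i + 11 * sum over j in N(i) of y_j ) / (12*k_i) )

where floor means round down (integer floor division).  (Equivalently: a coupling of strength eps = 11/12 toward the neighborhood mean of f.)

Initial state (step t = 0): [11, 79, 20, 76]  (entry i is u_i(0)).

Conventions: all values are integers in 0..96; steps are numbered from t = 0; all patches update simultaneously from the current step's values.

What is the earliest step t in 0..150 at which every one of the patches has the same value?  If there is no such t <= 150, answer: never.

Answer: 21
Key observation: Synchronization is absorbing here: once all patches are equal they stay equal, and step 21 is the first all-equal step.

Derivation:
t=0: [11, 79, 20, 76]  (not all equal)
t=1: [40, 54, 33, 54]  (not all equal)
t=2: [82, 52, 81, 52]  (not all equal)
t=3: [77, 46, 77, 46]  (not all equal)
t=4: [66, 36, 66, 36]  (not all equal)
t=5: [45, 15, 45, 15]  (not all equal)
t=6: [12, 62, 12, 62]  (not all equal)
t=7: [3, 1, 3, 1]  (not all equal)
t=8: [76, 79, 76, 79]  (not all equal)
t=9: [37, 32, 37, 32]  (not all equal)
t=10: [41, 50, 41, 50]  (not all equal)
t=11: [75, 60, 75, 60]  (not all equal)
t=12: [2, 27, 2, 27]  (not all equal)
t=13: [34, 74, 34, 74]  (not all equal)
t=14: [29, 43, 29, 43]  (not all equal)
t=15: [60, 37, 60, 37]  (not all equal)
t=16: [46, 4, 46, 4]  (not all equal)
t=17: [80, 70, 80, 70]  (not all equal)
t=18: [21, 38, 21, 38]  (not all equal)
t=19: [50, 21, 50, 21]  (not all equal)
t=20: [23, 72, 23, 72]  (not all equal)
t=21: [23, 23, 23, 23]  (all equal)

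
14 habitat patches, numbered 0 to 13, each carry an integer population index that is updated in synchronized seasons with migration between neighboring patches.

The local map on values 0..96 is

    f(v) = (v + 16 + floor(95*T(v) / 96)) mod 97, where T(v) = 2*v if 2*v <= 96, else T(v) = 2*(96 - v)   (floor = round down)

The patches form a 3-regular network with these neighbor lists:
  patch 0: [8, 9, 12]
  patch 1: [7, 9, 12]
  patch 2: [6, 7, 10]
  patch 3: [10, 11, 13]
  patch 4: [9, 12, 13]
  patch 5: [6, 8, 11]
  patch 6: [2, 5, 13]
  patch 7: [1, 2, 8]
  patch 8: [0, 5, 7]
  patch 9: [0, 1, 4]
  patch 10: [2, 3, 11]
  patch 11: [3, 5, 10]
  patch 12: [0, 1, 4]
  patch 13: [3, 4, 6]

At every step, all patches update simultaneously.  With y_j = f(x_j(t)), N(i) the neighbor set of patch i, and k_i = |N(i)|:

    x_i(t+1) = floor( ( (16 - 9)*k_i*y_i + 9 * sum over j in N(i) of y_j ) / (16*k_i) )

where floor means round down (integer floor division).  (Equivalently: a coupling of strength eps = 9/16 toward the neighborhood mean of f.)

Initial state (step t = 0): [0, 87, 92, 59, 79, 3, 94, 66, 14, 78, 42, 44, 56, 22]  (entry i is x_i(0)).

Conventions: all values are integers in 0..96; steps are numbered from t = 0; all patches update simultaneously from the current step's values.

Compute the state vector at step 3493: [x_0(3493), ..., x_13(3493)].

Simulating step by step:
t=0: [0, 87, 92, 59, 79, 3, 94, 66, 14, 78, 42, 44, 56, 22]
t=1: [33, 34, 27, 55, 44, 33, 30, 37, 40, 27, 41, 44, 36, 53]
t=2: [37, 37, 56, 51, 55, 25, 35, 41, 28, 58, 55, 43, 27, 46]
t=3: [40, 48, 45, 55, 62, 52, 47, 33, 30, 43, 54, 58, 63, 50]
t=4: [35, 47, 47, 55, 49, 47, 57, 30, 24, 48, 54, 54, 48, 56]
t=5: [49, 50, 47, 55, 60, 62, 55, 41, 54, 53, 56, 56, 53, 55]
t=6: [58, 55, 53, 54, 53, 51, 54, 50, 52, 57, 55, 53, 57, 54]
t=7: [53, 55, 57, 56, 55, 57, 56, 58, 57, 53, 55, 56, 53, 56]
t=8: [56, 55, 53, 54, 55, 53, 53, 52, 53, 56, 54, 54, 56, 54]
t=9: [54, 55, 57, 56, 54, 56, 56, 57, 56, 54, 56, 56, 54, 56]
t=10: [55, 55, 53, 54, 55, 54, 53, 53, 54, 55, 53, 54, 55, 54]
t=11: [55, 55, 57, 56, 55, 56, 56, 56, 56, 55, 56, 56, 55, 56]
t=12: [54, 54, 53, 54, 54, 54, 53, 54, 54, 55, 53, 54, 55, 54]
t=13: [55, 55, 56, 56, 55, 56, 56, 56, 56, 55, 56, 56, 55, 56]
t=14: [54, 54, 54, 54, 54, 54, 54, 54, 54, 55, 54, 54, 55, 54]
t=15: [55, 55, 56, 56, 55, 56, 56, 56, 56, 55, 56, 56, 55, 56]

Answer: [55, 55, 56, 56, 55, 56, 56, 56, 56, 55, 56, 56, 55, 56]
Key observation: The state at step 13, [55, 55, 56, 56, 55, 56, 56, 56, 56, 55, 56, 56, 55, 56], reappears at step 15: the system is in a cycle of period 2 from step 13 on.  Therefore the state at step 3493 equals the state at step 13 + ((3493 - 13) mod 2) = 13, which is [55, 55, 56, 56, 55, 56, 56, 56, 56, 55, 56, 56, 55, 56].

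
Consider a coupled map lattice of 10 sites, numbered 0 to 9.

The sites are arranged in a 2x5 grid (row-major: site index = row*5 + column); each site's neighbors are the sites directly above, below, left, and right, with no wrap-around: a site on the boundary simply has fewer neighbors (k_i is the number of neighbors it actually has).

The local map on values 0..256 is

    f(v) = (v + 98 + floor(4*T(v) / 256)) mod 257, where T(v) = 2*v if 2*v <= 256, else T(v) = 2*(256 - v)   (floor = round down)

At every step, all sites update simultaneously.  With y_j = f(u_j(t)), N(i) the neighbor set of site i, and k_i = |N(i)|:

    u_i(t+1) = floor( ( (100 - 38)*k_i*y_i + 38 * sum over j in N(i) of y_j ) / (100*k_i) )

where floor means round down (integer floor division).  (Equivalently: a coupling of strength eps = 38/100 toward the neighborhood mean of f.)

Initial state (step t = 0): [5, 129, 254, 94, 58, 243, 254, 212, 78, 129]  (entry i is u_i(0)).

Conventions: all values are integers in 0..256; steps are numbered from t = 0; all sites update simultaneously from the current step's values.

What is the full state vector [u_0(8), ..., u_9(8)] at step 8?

Answer: [56, 63, 63, 73, 136, 27, 27, 36, 65, 136]

Derivation:
t=0: [5, 129, 254, 94, 58, 243, 254, 212, 78, 129]
t=1: [123, 179, 119, 174, 177, 89, 105, 80, 170, 206]
t=2: [178, 95, 164, 42, 24, 198, 177, 167, 39, 36]
t=3: [57, 126, 48, 121, 128, 32, 43, 27, 121, 133]
t=4: [164, 197, 163, 213, 229, 137, 149, 142, 211, 230]
t=5: [56, 57, 46, 50, 67, 196, 220, 189, 79, 67]
t=6: [132, 142, 132, 154, 163, 64, 67, 68, 155, 169]
t=7: [221, 230, 228, 220, 54, 177, 176, 187, 213, 57]
t=8: [56, 63, 63, 73, 136, 27, 27, 36, 65, 136]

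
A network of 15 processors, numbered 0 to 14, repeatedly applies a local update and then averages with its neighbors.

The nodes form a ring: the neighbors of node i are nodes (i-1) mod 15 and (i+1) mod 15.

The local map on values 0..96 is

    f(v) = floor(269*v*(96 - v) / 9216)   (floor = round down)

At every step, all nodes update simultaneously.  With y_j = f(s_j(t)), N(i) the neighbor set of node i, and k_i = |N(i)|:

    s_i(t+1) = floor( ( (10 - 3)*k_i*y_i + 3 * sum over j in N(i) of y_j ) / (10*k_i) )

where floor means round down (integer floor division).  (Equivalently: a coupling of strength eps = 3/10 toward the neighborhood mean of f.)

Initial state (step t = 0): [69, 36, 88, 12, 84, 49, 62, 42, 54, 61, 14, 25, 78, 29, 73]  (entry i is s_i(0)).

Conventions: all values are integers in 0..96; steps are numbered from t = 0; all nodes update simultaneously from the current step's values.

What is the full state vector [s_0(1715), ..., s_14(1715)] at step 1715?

Simulating step by step:
t=0: [69, 36, 88, 12, 84, 49, 62, 42, 54, 61, 14, 25, 78, 29, 73]
t=1: [54, 55, 27, 27, 34, 60, 62, 65, 65, 58, 40, 46, 44, 52, 50]
t=2: [66, 63, 55, 55, 60, 62, 60, 58, 58, 63, 65, 66, 66, 66, 66]
t=3: [57, 60, 64, 64, 63, 61, 62, 63, 63, 60, 58, 57, 57, 57, 57]
t=4: [63, 62, 59, 59, 60, 61, 61, 60, 60, 62, 63, 64, 64, 64, 64]
t=5: [60, 61, 62, 63, 62, 62, 62, 62, 62, 61, 60, 59, 59, 59, 59]
t=6: [62, 62, 61, 60, 60, 61, 61, 61, 61, 62, 62, 63, 63, 63, 63]
t=7: [60, 61, 62, 62, 62, 62, 62, 62, 61, 61, 60, 60, 60, 60, 60]
t=8: [62, 62, 61, 61, 61, 61, 61, 61, 61, 62, 62, 63, 63, 63, 63]
t=9: [60, 61, 61, 62, 62, 62, 62, 62, 61, 61, 60, 60, 60, 60, 60]
t=10: [62, 62, 61, 61, 61, 61, 61, 61, 61, 62, 62, 63, 63, 63, 63]

Answer: [60, 61, 61, 62, 62, 62, 62, 62, 61, 61, 60, 60, 60, 60, 60]
Key observation: The state at step 8, [62, 62, 61, 61, 61, 61, 61, 61, 61, 62, 62, 63, 63, 63, 63], reappears at step 10: the system is in a cycle of period 2 from step 8 on.  Therefore the state at step 1715 equals the state at step 8 + ((1715 - 8) mod 2) = 9, which is [60, 61, 61, 62, 62, 62, 62, 62, 61, 61, 60, 60, 60, 60, 60].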